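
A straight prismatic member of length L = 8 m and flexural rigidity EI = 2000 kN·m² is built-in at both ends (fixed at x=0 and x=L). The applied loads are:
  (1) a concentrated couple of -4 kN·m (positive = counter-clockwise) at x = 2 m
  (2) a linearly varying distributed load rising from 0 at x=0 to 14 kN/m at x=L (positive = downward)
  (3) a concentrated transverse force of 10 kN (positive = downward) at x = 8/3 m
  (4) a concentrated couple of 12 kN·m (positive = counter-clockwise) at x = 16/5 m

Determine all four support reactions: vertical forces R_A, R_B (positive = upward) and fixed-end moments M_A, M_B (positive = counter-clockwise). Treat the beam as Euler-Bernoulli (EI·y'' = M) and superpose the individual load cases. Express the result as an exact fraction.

Load 1 — applied couple M₀=-4 kN·m at a=2 m (b=L-a=6):
  R_A = 6M₀ab/L³ = 6·(-4)·2·6/8³ = -9/16 kN
  M_A = M₀b(2a-b)/L² = (-4)·6·(2·2-6)/8² = 3/4 kN·m
  R_B = -6M₀ab/L³ = -6·(-4)·2·6/8³ = 9/16 kN
  M_B = M₀a(2b-a)/L² = (-4)·2·(2·6-2)/8² = -5/4 kN·m
Load 2 — triangular load w₀=14 kN/m (0→w₀ over full span):
  R_A = 3w₀L/20 = 3·14·8/20 = 84/5 kN
  M_A = w₀L²/30 = 14·8²/30 = 448/15 kN·m
  R_B = 7w₀L/20 = 7·14·8/20 = 196/5 kN
  M_B = -w₀L²/20 = -14·8²/20 = -224/5 kN·m
Load 3 — point force P=10 kN at a=8/3 m (b=L-a=16/3):
  R_A = Pb²(3a+b)/L³ = 10·(16/3)²·(3·(8/3)+(16/3))/8³ = 200/27 kN
  M_A = Pab²/L² = 10·(8/3)·(16/3)²/8² = 320/27 kN·m
  R_B = Pa²(a+3b)/L³ = 10·(8/3)²·((8/3)+3·(16/3))/8³ = 70/27 kN
  M_B = -Pa²b/L² = -10·(8/3)²·(16/3)/8² = -160/27 kN·m
Load 4 — applied couple M₀=12 kN·m at a=16/5 m (b=L-a=24/5):
  R_A = 6M₀ab/L³ = 6·12·(16/5)·(24/5)/8³ = 54/25 kN
  M_A = M₀b(2a-b)/L² = 12·(24/5)·(2·(16/5)-(24/5))/8² = 36/25 kN·m
  R_B = -6M₀ab/L³ = -6·12·(16/5)·(24/5)/8³ = -54/25 kN
  M_B = M₀a(2b-a)/L² = 12·(16/5)·(2·(24/5)-(16/5))/8² = 96/25 kN·m
Superposition: R_A = 278693/10800 kN, M_A = 118553/2700 kN·m, R_B = 434107/10800 kN, M_B = -129967/2700 kN·m

R_A = 278693/10800 kN, M_A = 118553/2700 kN·m, R_B = 434107/10800 kN, M_B = -129967/2700 kN·m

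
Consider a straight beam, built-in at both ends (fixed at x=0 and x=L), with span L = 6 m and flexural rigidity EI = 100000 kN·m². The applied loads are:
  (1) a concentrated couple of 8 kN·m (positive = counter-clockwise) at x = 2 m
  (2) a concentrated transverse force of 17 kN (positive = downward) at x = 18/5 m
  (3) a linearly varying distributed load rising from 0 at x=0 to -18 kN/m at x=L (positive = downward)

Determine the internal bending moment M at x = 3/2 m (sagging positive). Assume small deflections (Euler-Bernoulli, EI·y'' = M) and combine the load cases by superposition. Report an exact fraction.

M(3/2) = 5029/6000 kN·m

Load 1 — applied couple M₀=8 kN·m at a=2 m (b=L-a=4):
  M_1 = R_Ax - M_A  [x≤a] with R_A=16/9, M_A=0 = (16/9)·(3/2) - 0 = 8/3 kN·m
Load 2 — point force P=17 kN at a=18/5 m (b=L-a=12/5):
  M_2 = Pb²(3a+b)x/L³ - Pab²/L²  [x≤a] = 17·(12/5)²·(3·(18/5)+(12/5))·(3/2)/6³ - 17·(18/5)·(12/5)²/6² = -102/125 kN·m
Load 3 — triangular load w₀=-18 kN/m (0→w₀ over full span):
  M_3 = 3w₀Lx/20 - w₀L²/30 - w₀x³/(6L) = 3·(-18)·6·(3/2)/20 - (-18)·6²/30 - (-18)·(3/2)³/(6·6) = -81/80 kN·m
Superposition: M = Σ M_i = 5029/6000 kN·m ≈ 0.838167 kN·m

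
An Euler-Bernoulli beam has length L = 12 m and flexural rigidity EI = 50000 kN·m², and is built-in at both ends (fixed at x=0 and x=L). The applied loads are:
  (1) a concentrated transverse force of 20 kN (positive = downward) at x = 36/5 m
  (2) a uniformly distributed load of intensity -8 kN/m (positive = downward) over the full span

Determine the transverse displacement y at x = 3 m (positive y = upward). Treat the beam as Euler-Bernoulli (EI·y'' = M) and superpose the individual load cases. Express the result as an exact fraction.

y(3) = 171/50000 m

Load 1 — point force P=20 kN at a=36/5 m (b=L-a=24/5):
  y_1 = -Pb²x²(3aL-(3a+b)x)/(6L³EI)  [x≤a] = -20·(24/5)²·3²·(3·(36/5)·12-(3·(36/5)+(24/5))·3)/(6·12³·50000) = -9/6250 m
Load 2 — uniform load w=-8 kN/m over full span:
  y_2 = -wx²(L-x)²/(24EI) = -(-8)·3²·(12-3)²/(24·50000) = 243/50000 m
Superposition: y = Σ y_i = 171/50000 m ≈ 0.003420 m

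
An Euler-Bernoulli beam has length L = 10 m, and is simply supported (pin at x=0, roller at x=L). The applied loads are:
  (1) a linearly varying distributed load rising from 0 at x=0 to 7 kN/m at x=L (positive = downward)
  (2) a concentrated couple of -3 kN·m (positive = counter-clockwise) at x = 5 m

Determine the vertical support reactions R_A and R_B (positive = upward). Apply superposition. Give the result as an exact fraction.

Load 1 — triangular load w₀=7 kN/m (0→w₀ over full span):
  R_A = w₀L/6 = 7·10/6 = 35/3 kN
  R_B = w₀L/3 = 7·10/3 = 70/3 kN
Load 2 — applied couple M₀=-3 kN·m at a=5 m (b=L-a=5):
  R_A = M₀/L = (-3)/10 = -3/10 kN
  R_B = -M₀/L = -(-3)/10 = 3/10 kN
Superposition: R_A = 341/30 kN, R_B = 709/30 kN

R_A = 341/30 kN, R_B = 709/30 kN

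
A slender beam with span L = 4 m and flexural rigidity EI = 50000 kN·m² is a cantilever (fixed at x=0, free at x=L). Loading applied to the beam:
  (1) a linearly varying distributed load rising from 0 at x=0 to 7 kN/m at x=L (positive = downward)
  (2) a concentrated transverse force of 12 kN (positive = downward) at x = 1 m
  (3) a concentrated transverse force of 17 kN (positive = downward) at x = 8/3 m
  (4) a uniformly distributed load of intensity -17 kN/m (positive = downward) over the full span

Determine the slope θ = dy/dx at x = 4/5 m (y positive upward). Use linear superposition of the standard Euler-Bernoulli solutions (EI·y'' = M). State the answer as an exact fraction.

θ(4/5) = 3104/5859375 rad

Load 1 — triangular load w₀=7 kN/m (0→w₀ over full span):
  θ_1 = (w₀Lx²/4-w₀L²x/3-w₀x⁴/(24L))/EI = (7·4·(4/5)²/4-7·4²·(4/5)/3-7·(4/5)⁴/(24·4))/50000 = -5957/11718750 rad
Load 2 — point force P=12 kN at a=1 m (b=L-a=3):
  θ_2 = -Px(2a-x)/(2EI)  [x≤a] = -12·(4/5)·(2·1-(4/5))/(2·50000) = -9/78125 rad
Load 3 — point force P=17 kN at a=8/3 m (b=L-a=4/3):
  θ_3 = -Px(2a-x)/(2EI)  [x≤a] = -17·(4/5)·(2·(8/3)-(4/5))/(2·50000) = -289/468750 rad
Load 4 — uniform load w=-17 kN/m over full span:
  θ_4 = -wx(x²-3Lx+3L²)/(6EI) = -(-17)·(4/5)·((4/5)²-3·4·(4/5)+3·4²)/(6·50000) = 2074/1171875 rad
Superposition: θ = Σ θ_i = 3104/5859375 rad ≈ 0.000530 rad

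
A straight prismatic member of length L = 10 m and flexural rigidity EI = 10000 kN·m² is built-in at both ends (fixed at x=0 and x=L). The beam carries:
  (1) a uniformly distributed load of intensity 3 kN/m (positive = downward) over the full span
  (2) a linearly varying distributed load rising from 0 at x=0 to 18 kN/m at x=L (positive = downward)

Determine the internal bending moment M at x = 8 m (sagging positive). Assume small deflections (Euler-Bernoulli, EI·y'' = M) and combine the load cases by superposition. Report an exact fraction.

M(8) = 7/5 kN·m

Load 1 — uniform load w=3 kN/m over full span:
  M_1 = wLx/2 - wL²/12 - wx²/2 = 3·10·8/2 - 3·10²/12 - 3·8²/2 = -1 kN·m
Load 2 — triangular load w₀=18 kN/m (0→w₀ over full span):
  M_2 = 3w₀Lx/20 - w₀L²/30 - w₀x³/(6L) = 3·18·10·8/20 - 18·10²/30 - 18·8³/(6·10) = 12/5 kN·m
Superposition: M = Σ M_i = 7/5 kN·m ≈ 1.400000 kN·m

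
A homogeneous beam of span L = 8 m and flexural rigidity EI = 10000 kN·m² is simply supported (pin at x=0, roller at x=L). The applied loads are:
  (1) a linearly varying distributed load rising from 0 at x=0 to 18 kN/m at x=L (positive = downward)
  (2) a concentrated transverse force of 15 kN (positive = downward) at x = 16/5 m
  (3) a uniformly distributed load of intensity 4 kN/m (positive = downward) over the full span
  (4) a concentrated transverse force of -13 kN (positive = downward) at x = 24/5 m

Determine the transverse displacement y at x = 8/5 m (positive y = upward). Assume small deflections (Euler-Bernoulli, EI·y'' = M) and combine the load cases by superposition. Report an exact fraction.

Load 1 — triangular load w₀=18 kN/m (0→w₀ over full span):
  y_1 = -w₀x(7L⁴-10L²x²+3x⁴)/(360LEI) = -18·(8/5)·(7·8⁴-10·8²·(8/5)²+3·(8/5)⁴)/(360·8·10000) = -264192/9765625 m
Load 2 — point force P=15 kN at a=16/5 m (b=L-a=24/5):
  y_2 = -Pbx(L²-b²-x²)/(6LEI)  [x≤a] = -15·(24/5)·(8/5)·(8²-(24/5)²-(8/5)²)/(6·8·10000) = -144/15625 m
Load 3 — uniform load w=4 kN/m over full span:
  y_3 = -wx(L³-2Lx²+x³)/(24EI) = -4·(8/5)·(8³-2·8·(8/5)²+(8/5)³)/(24·10000) = -14848/1171875 m
Load 4 — point force P=-13 kN at a=24/5 m (b=L-a=16/5):
  y_4 = -Pbx(L²-b²-x²)/(6LEI)  [x≤a] = -(-13)·(16/5)·(8/5)·(8²-(16/5)²-(8/5)²)/(6·8·10000) = 1664/234375 m
Superposition: y = Σ y_i = -408592/9765625 m ≈ -0.041840 m

y(8/5) = -408592/9765625 m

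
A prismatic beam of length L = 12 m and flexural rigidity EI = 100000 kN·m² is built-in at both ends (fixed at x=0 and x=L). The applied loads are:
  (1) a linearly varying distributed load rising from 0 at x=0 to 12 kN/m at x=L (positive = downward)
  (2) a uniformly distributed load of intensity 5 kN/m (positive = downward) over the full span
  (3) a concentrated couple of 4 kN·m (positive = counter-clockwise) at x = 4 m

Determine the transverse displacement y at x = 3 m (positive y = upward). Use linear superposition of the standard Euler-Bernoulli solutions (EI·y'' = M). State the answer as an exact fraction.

y(3) = -3139/1000000 m

Load 1 — triangular load w₀=12 kN/m (0→w₀ over full span):
  y_1 = -w₀x²(L-x)²(x+2L)/(120LEI) = -12·3²·(12-3)²·(3+2·12)/(120·12·100000) = -6561/4000000 m
Load 2 — uniform load w=5 kN/m over full span:
  y_2 = -wx²(L-x)²/(24EI) = -5·3²·(12-3)²/(24·100000) = -243/160000 m
Load 3 — applied couple M₀=4 kN·m at a=4 m (b=L-a=8):
  y_3 = (R_Ax³/6 - M_Ax²/2)/EI  [x≤a] with R_A=4/9, M_A=0 = ((4/9)·3³/6 - 0·3²/2)/100000 = 1/50000 m
Superposition: y = Σ y_i = -3139/1000000 m ≈ -0.003139 m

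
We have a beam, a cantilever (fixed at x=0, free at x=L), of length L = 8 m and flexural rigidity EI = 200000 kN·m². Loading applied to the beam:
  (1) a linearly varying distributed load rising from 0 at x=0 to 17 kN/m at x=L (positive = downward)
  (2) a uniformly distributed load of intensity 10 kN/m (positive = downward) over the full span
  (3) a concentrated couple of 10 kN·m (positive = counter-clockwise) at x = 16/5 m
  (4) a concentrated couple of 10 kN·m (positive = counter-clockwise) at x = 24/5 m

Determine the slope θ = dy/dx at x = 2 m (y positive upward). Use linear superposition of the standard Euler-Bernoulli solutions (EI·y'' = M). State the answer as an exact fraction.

θ(2) = -12529/2400000 rad

Load 1 — triangular load w₀=17 kN/m (0→w₀ over full span):
  θ_1 = (w₀Lx²/4-w₀L²x/3-w₀x⁴/(24L))/EI = (17·8·2²/4-17·8²·2/3-17·2⁴/(24·8))/200000 = -2363/800000 rad
Load 2 — uniform load w=10 kN/m over full span:
  θ_2 = -wx(x²-3Lx+3L²)/(6EI) = -10·2·(2²-3·8·2+3·8²)/(6·200000) = -37/15000 rad
Load 3 — applied couple M₀=10 kN·m at a=16/5 m (b=L-a=24/5):
  θ_3 = M₀x/EI  [x≤a] = 10·2/200000 = 1/10000 rad
Load 4 — applied couple M₀=10 kN·m at a=24/5 m (b=L-a=16/5):
  θ_4 = M₀x/EI  [x≤a] = 10·2/200000 = 1/10000 rad
Superposition: θ = Σ θ_i = -12529/2400000 rad ≈ -0.005220 rad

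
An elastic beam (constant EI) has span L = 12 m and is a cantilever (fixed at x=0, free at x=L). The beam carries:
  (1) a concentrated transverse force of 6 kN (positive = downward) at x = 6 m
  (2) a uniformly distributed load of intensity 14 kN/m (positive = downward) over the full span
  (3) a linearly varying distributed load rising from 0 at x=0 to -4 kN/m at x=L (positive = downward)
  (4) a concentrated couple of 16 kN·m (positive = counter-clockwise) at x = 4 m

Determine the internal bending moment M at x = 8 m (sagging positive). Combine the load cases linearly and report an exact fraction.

Load 1 — point force P=6 kN at a=6 m (b=L-a=6):
  M_1 = 0  [x>a] = 0 kN·m
Load 2 — uniform load w=14 kN/m over full span:
  M_2 = -w(L-x)²/2 = -14·(12-8)²/2 = -112 kN·m
Load 3 — triangular load w₀=-4 kN/m (0→w₀ over full span):
  M_3 = w₀Lx/2 - w₀L²/3 - w₀x³/(6L) = (-4)·12·8/2 - (-4)·12²/3 - (-4)·8³/(6·12) = 256/9 kN·m
Load 4 — applied couple M₀=16 kN·m at a=4 m (b=L-a=8):
  M_4 = 0  [x>a] = 0 kN·m
Superposition: M = Σ M_i = -752/9 kN·m ≈ -83.555556 kN·m

M(8) = -752/9 kN·m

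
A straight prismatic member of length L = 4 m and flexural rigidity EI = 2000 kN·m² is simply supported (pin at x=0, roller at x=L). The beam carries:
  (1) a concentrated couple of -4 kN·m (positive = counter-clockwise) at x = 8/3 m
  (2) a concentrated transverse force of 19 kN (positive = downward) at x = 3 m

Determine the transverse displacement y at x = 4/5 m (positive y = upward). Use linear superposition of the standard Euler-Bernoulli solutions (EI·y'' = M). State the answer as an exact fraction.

Load 1 — applied couple M₀=-4 kN·m at a=8/3 m (b=L-a=4/3):
  y_1 = (M₀x³/(6L)+C₁x)/EI  [x≤a] with C₁=M₀(3b²-L²)/(6L)=16/9 = ((-4)·(4/5)³/(6·4)+(16/9)·(4/5))/2000 = 94/140625 m
Load 2 — point force P=19 kN at a=3 m (b=L-a=1):
  y_2 = -Pbx(L²-b²-x²)/(6LEI)  [x≤a] = -19·1·(4/5)·(4²-1²-(4/5)²)/(6·4·2000) = -6821/1500000 m
Superposition: y = Σ y_i = -3491/900000 m ≈ -0.003879 m

y(4/5) = -3491/900000 m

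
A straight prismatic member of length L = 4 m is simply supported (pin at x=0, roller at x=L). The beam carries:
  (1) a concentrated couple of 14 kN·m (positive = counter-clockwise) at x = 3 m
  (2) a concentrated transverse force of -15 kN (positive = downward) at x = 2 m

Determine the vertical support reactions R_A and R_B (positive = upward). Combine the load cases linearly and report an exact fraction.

Load 1 — applied couple M₀=14 kN·m at a=3 m (b=L-a=1):
  R_A = M₀/L = 14/4 = 7/2 kN
  R_B = -M₀/L = -14/4 = -7/2 kN
Load 2 — point force P=-15 kN at a=2 m (b=L-a=2):
  R_A = Pb/L = (-15)·2/4 = -15/2 kN
  R_B = Pa/L = (-15)·2/4 = -15/2 kN
Superposition: R_A = -4 kN, R_B = -11 kN

R_A = -4 kN, R_B = -11 kN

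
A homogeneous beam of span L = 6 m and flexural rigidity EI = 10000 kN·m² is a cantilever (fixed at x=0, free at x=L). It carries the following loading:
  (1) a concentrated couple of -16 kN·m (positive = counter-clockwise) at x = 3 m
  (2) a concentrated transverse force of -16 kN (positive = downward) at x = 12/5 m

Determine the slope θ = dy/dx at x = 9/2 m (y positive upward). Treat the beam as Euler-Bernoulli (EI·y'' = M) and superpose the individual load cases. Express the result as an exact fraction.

Load 1 — applied couple M₀=-16 kN·m at a=3 m (b=L-a=3):
  θ_1 = M₀a/EI  [x>a] = (-16)·3/10000 = -3/625 rad
Load 2 — point force P=-16 kN at a=12/5 m (b=L-a=18/5):
  θ_2 = -Pa²/(2EI)  [x>a] = -(-16)·(12/5)²/(2·10000) = 72/15625 rad
Superposition: θ = Σ θ_i = -3/15625 rad ≈ -0.000192 rad

θ(9/2) = -3/15625 rad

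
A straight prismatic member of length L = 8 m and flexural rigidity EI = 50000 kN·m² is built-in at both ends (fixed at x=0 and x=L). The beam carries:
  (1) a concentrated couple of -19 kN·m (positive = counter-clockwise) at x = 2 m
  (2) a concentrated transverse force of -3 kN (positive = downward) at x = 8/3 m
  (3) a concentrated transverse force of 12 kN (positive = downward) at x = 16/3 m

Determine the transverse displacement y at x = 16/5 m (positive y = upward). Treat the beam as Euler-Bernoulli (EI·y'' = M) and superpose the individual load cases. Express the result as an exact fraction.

Load 1 — applied couple M₀=-19 kN·m at a=2 m (b=L-a=6):
  y_1 = (R_Ax³/6 - M_Ax²/2 - M₀(x-a)²/2)/EI  [x>a] with R_A=-171/64, M_A=57/16 = ((-171/64)·(16/5)³/6 - (57/16)·(16/5)²/2 - (-19)·((16/5)-2)²/2)/50000 = -1197/3125000 m
Load 2 — point force P=-3 kN at a=8/3 m (b=L-a=16/3):
  y_2 = -Pa²(L-x)²(3bL-(3b+a)(L-x))/(6L³EI)  [x>a] = -(-3)·(8/3)²·(8-(16/5))²·(3·(16/3)·8-(3·(16/3)+(8/3))·(8-(16/5)))/(6·8³·50000) = 48/390625 m
Load 3 — point force P=12 kN at a=16/3 m (b=L-a=8/3):
  y_3 = -Pb²x²(3aL-(3a+b)x)/(6L³EI)  [x≤a] = -12·(8/3)²·(16/5)²·(3·(16/3)·8-(3·(16/3)+(8/3))·(16/5))/(6·8³·50000) = -4096/10546875 m
Superposition: y = Σ y_i = -54719/84375000 m ≈ -0.000649 m

y(16/5) = -54719/84375000 m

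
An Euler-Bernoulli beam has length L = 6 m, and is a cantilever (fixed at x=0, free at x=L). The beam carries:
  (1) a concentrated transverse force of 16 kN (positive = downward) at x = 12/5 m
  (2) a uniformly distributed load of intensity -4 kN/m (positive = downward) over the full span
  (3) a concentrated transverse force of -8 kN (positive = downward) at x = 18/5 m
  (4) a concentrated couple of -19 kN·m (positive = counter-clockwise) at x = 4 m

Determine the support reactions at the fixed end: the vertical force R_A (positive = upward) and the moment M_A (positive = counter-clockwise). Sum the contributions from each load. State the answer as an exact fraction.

Load 1 — point force P=16 kN at a=12/5 m (b=L-a=18/5):
  R_A = P = 16 kN
  M_A = Pa = 16·(12/5) = 192/5 kN·m
Load 2 — uniform load w=-4 kN/m over full span:
  R_A = wL = (-4)·6 = -24 kN
  M_A = wL²/2 = (-4)·6²/2 = -72 kN·m
Load 3 — point force P=-8 kN at a=18/5 m (b=L-a=12/5):
  R_A = P = (-8) = -8 kN
  M_A = Pa = (-8)·(18/5) = -144/5 kN·m
Load 4 — applied couple M₀=-19 kN·m at a=4 m (b=L-a=2):
  R_A = 0 kN
  M_A = -M₀ = -(-19) = 19 kN·m
Superposition: R_A = -16 kN, M_A = -217/5 kN·m

R_A = -16 kN, M_A = -217/5 kN·m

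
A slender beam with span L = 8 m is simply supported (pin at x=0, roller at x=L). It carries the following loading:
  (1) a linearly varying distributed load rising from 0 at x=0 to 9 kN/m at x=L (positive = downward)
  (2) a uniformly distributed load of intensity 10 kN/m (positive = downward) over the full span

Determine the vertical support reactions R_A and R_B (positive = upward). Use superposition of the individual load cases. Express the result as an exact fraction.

Load 1 — triangular load w₀=9 kN/m (0→w₀ over full span):
  R_A = w₀L/6 = 9·8/6 = 12 kN
  R_B = w₀L/3 = 9·8/3 = 24 kN
Load 2 — uniform load w=10 kN/m over full span:
  R_A = wL/2 = 10·8/2 = 40 kN
  R_B = wL/2 = 10·8/2 = 40 kN
Superposition: R_A = 52 kN, R_B = 64 kN

R_A = 52 kN, R_B = 64 kN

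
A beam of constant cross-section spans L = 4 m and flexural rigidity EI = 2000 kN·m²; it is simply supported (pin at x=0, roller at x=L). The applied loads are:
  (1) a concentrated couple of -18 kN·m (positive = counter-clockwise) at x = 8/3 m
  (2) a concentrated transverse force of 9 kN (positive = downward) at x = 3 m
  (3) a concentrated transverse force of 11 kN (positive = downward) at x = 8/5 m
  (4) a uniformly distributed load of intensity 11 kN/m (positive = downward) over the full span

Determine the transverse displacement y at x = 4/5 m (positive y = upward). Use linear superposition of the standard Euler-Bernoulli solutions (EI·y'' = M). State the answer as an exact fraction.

y(4/5) = -106939/7500000 m

Load 1 — applied couple M₀=-18 kN·m at a=8/3 m (b=L-a=4/3):
  y_1 = (M₀x³/(6L)+C₁x)/EI  [x≤a] with C₁=M₀(3b²-L²)/(6L)=8 = ((-18)·(4/5)³/(6·4)+8·(4/5))/2000 = 47/15625 m
Load 2 — point force P=9 kN at a=3 m (b=L-a=1):
  y_2 = -Pbx(L²-b²-x²)/(6LEI)  [x≤a] = -9·1·(4/5)·(4²-1²-(4/5)²)/(6·4·2000) = -1077/500000 m
Load 3 — point force P=11 kN at a=8/5 m (b=L-a=12/5):
  y_3 = -Pbx(L²-b²-x²)/(6LEI)  [x≤a] = -11·(12/5)·(4/5)·(4²-(12/5)²-(4/5)²)/(6·4·2000) = -66/15625 m
Load 4 — uniform load w=11 kN/m over full span:
  y_4 = -wx(L³-2Lx²+x³)/(24EI) = -11·(4/5)·(4³-2·4·(4/5)²+(4/5)³)/(24·2000) = -2552/234375 m
Superposition: y = Σ y_i = -106939/7500000 m ≈ -0.014259 m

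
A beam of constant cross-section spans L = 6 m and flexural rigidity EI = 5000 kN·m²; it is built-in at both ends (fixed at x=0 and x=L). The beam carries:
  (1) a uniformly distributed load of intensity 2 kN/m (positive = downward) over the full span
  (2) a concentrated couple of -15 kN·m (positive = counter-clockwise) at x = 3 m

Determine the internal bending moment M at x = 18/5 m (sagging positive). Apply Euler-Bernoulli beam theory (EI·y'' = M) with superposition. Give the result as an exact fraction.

Load 1 — uniform load w=2 kN/m over full span:
  M_1 = wLx/2 - wL²/12 - wx²/2 = 2·6·(18/5)/2 - 2·6²/12 - 2·(18/5)²/2 = 66/25 kN·m
Load 2 — applied couple M₀=-15 kN·m at a=3 m (b=L-a=3):
  M_2 = R_Ax - M_A - M₀  [x>a] with R_A=-15/4, M_A=-15/4 = (-15/4)·(18/5) - (-15/4) - (-15) = 21/4 kN·m
Superposition: M = Σ M_i = 789/100 kN·m ≈ 7.890000 kN·m

M(18/5) = 789/100 kN·m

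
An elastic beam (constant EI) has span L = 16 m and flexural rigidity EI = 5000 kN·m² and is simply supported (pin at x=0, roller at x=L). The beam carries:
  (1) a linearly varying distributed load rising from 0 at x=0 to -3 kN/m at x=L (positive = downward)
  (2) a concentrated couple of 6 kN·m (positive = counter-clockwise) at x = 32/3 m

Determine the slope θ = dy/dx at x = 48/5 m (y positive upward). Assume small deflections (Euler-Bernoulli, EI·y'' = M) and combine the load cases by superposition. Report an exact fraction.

θ(48/5) = -13298/1171875 rad

Load 1 — triangular load w₀=-3 kN/m (0→w₀ over full span):
  θ_1 = -w₀(7L⁴-30L²x²+15x⁴)/(360LEI) = -(-3)·(7·16⁴-30·16²·(48/5)²+15·(48/5)⁴)/(360·16·5000) = -14848/1171875 rad
Load 2 — applied couple M₀=6 kN·m at a=32/3 m (b=L-a=16/3):
  θ_2 = (M₀x²/(2L)+C₁)/EI  [x≤a] with C₁=M₀(3b²-L²)/(6L)=-32/3 = (6·(48/5)²/(2·16)+(-32/3))/5000 = 62/46875 rad
Superposition: θ = Σ θ_i = -13298/1171875 rad ≈ -0.011348 rad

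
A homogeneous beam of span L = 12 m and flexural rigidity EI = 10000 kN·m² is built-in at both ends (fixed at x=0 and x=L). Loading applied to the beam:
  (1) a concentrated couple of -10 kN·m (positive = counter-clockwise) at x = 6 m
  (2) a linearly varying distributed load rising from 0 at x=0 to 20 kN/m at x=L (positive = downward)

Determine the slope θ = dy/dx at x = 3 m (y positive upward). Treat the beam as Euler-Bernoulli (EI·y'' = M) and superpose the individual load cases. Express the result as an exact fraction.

θ(3) = -519/40000 rad

Load 1 — applied couple M₀=-10 kN·m at a=6 m (b=L-a=6):
  θ_1 = (R_Ax²/2 - M_Ax)/EI  [x≤a] with R_A=-5/4, M_A=-5/2 = ((-5/4)·3²/2 - (-5/2)·3)/10000 = 3/16000 rad
Load 2 — triangular load w₀=20 kN/m (0→w₀ over full span):
  θ_2 = -w₀(2x(L-x)(L-2x)(x+2L)+x²(L-x)²)/(120LEI) = -20·(2·3·(12-3)·(12-2·3)·(3+2·12)+3²·(12-3)²)/(120·12·10000) = -1053/80000 rad
Superposition: θ = Σ θ_i = -519/40000 rad ≈ -0.012975 rad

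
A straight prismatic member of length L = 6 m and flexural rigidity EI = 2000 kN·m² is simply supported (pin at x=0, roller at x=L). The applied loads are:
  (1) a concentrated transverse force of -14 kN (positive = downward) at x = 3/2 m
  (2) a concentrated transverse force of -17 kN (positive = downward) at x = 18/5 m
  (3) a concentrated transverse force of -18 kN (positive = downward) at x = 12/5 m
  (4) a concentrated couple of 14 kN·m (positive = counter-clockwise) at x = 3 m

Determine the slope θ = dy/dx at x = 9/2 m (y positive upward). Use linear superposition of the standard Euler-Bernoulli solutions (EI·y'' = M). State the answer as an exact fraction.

θ(9/2) = -36253/1000000 rad

Load 1 — point force P=-14 kN at a=3/2 m (b=L-a=9/2):
  θ_1 = -Pa(2L²-6Lx+3x²+a²)/(6LEI)  [x>a] = -(-14)·(3/2)·(2·6²-6·6·(9/2)+3·(9/2)²+(3/2)²)/(6·6·2000) = -63/8000 rad
Load 2 — point force P=-17 kN at a=18/5 m (b=L-a=12/5):
  θ_2 = -Pa(2L²-6Lx+3x²+a²)/(6LEI)  [x>a] = -(-17)·(18/5)·(2·6²-6·6·(9/2)+3·(9/2)²+(18/5)²)/(6·6·2000) = -27693/2000000 rad
Load 3 — point force P=-18 kN at a=12/5 m (b=L-a=18/5):
  θ_3 = -Pa(2L²-6Lx+3x²+a²)/(6LEI)  [x>a] = -(-18)·(12/5)·(2·6²-6·6·(9/2)+3·(9/2)²+(12/5)²)/(6·6·2000) = -7047/500000 rad
Load 4 — applied couple M₀=14 kN·m at a=3 m (b=L-a=3):
  θ_4 = (M₀x²/(2L)-M₀(x-a)+C₁)/EI  [x>a] with C₁=M₀(3b²-L²)/(6L)=-7/2 = (14·(9/2)²/(2·6)-14·((9/2)-3)+(-7/2))/2000 = -7/16000 rad
Superposition: θ = Σ θ_i = -36253/1000000 rad ≈ -0.036253 rad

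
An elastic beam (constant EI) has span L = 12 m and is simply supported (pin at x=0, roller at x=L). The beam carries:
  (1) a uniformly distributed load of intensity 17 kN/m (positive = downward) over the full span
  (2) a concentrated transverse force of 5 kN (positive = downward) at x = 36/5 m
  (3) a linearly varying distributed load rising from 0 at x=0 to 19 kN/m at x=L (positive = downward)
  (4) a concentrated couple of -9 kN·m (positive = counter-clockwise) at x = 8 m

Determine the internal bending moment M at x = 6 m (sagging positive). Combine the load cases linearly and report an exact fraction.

M(6) = 969/2 kN·m

Load 1 — uniform load w=17 kN/m over full span:
  M_1 = wx(L-x)/2 = 17·6·(12-6)/2 = 306 kN·m
Load 2 — point force P=5 kN at a=36/5 m (b=L-a=24/5):
  M_2 = Pbx/L  [x≤a] = 5·(24/5)·6/12 = 12 kN·m
Load 3 — triangular load w₀=19 kN/m (0→w₀ over full span):
  M_3 = w₀Lx/6 - w₀x³/(6L) = 19·12·6/6 - 19·6³/(6·12) = 171 kN·m
Load 4 — applied couple M₀=-9 kN·m at a=8 m (b=L-a=4):
  M_4 = M₀x/L  [x≤a] = (-9)·6/12 = -9/2 kN·m
Superposition: M = Σ M_i = 969/2 kN·m ≈ 484.500000 kN·m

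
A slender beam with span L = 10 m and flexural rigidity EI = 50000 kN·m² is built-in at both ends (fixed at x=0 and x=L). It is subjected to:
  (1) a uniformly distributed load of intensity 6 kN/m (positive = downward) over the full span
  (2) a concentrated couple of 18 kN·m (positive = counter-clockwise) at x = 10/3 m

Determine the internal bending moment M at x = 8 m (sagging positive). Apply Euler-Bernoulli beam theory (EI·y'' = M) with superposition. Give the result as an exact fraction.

M(8) = -4/5 kN·m

Load 1 — uniform load w=6 kN/m over full span:
  M_1 = wLx/2 - wL²/12 - wx²/2 = 6·10·8/2 - 6·10²/12 - 6·8²/2 = -2 kN·m
Load 2 — applied couple M₀=18 kN·m at a=10/3 m (b=L-a=20/3):
  M_2 = R_Ax - M_A - M₀  [x>a] with R_A=12/5, M_A=0 = (12/5)·8 - 0 - 18 = 6/5 kN·m
Superposition: M = Σ M_i = -4/5 kN·m ≈ -0.800000 kN·m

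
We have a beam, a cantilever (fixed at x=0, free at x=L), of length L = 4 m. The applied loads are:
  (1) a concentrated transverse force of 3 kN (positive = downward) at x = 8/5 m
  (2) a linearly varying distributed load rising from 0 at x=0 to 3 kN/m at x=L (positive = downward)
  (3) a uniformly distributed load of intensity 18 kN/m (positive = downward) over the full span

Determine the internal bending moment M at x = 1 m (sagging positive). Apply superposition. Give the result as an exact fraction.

M(1) = -3717/40 kN·m

Load 1 — point force P=3 kN at a=8/5 m (b=L-a=12/5):
  M_1 = -P(a-x)  [x≤a] = -3·((8/5)-1) = -9/5 kN·m
Load 2 — triangular load w₀=3 kN/m (0→w₀ over full span):
  M_2 = w₀Lx/2 - w₀L²/3 - w₀x³/(6L) = 3·4·1/2 - 3·4²/3 - 3·1³/(6·4) = -81/8 kN·m
Load 3 — uniform load w=18 kN/m over full span:
  M_3 = -w(L-x)²/2 = -18·(4-1)²/2 = -81 kN·m
Superposition: M = Σ M_i = -3717/40 kN·m ≈ -92.925000 kN·m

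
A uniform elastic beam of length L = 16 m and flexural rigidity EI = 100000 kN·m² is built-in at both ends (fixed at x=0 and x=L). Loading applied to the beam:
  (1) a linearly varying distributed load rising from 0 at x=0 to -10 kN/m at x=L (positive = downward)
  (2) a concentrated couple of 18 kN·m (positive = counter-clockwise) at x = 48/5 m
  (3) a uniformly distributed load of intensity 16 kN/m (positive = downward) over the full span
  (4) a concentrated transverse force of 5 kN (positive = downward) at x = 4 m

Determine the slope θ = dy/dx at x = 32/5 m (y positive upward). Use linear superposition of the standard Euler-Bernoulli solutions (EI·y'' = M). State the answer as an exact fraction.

Load 1 — triangular load w₀=-10 kN/m (0→w₀ over full span):
  θ_1 = -w₀(2x(L-x)(L-2x)(x+2L)+x²(L-x)²)/(120LEI) = -(-10)·(2·(32/5)·(16-(32/5))·(16-2·(32/5))·((32/5)+2·16)+(32/5)²·(16-(32/5))²)/(120·16·100000) = 384/390625 rad
Load 2 — applied couple M₀=18 kN·m at a=48/5 m (b=L-a=32/5):
  θ_2 = (R_Ax²/2 - M_Ax)/EI  [x≤a] with R_A=81/50, M_A=144/25 = ((81/50)·(32/5)²/2 - (144/25)·(32/5))/100000 = -72/1953125 rad
Load 3 — uniform load w=16 kN/m over full span:
  θ_3 = -wx(L-x)(L-2x)/(12EI) = -16·(32/5)·(16-(32/5))·(16-2·(32/5))/(12·100000) = -1024/390625 rad
Load 4 — point force P=5 kN at a=4 m (b=L-a=12):
  θ_4 = Pa²(L-x)(2bL-(3b+a)(L-x))/(2L³EI)  [x>a] = 5·4²·(16-(32/5))·(2·12·16-(3·12+4)·(16-(32/5)))/(2·16³·100000) = 0 rad
Superposition: θ = Σ θ_i = -3272/1953125 rad ≈ -0.001675 rad

θ(32/5) = -3272/1953125 rad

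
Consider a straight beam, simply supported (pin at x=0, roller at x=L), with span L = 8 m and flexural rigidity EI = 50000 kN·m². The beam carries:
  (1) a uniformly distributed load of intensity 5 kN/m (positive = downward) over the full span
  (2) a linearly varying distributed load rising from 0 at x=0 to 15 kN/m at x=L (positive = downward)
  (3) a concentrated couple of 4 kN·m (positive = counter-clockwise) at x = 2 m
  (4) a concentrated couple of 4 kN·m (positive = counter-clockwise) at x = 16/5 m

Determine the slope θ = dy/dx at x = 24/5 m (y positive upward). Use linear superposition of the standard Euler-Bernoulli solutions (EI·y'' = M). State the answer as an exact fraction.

θ(24/5) = 25943/18750000 rad

Load 1 — uniform load w=5 kN/m over full span:
  θ_1 = -w(L³-6Lx²+4x³)/(24EI) = -5·(8³-6·8·(24/5)²+4·(24/5)³)/(24·50000) = 148/234375 rad
Load 2 — triangular load w₀=15 kN/m (0→w₀ over full span):
  θ_2 = -w₀(7L⁴-30L²x²+15x⁴)/(360LEI) = -15·(7·8⁴-30·8²·(24/5)²+15·(24/5)⁴)/(360·8·50000) = 928/1171875 rad
Load 3 — applied couple M₀=4 kN·m at a=2 m (b=L-a=6):
  θ_3 = (M₀x²/(2L)-M₀(x-a)+C₁)/EI  [x>a] with C₁=M₀(3b²-L²)/(6L)=11/3 = (4·(24/5)²/(2·8)-4·((24/5)-2)+(11/3))/50000 = -133/3750000 rad
Load 4 — applied couple M₀=4 kN·m at a=16/5 m (b=L-a=24/5):
  θ_4 = (M₀x²/(2L)-M₀(x-a)+C₁)/EI  [x>a] with C₁=M₀(3b²-L²)/(6L)=32/75 = (4·(24/5)²/(2·8)-4·((24/5)-(16/5))+(32/75))/50000 = -1/234375 rad
Superposition: θ = Σ θ_i = 25943/18750000 rad ≈ 0.001384 rad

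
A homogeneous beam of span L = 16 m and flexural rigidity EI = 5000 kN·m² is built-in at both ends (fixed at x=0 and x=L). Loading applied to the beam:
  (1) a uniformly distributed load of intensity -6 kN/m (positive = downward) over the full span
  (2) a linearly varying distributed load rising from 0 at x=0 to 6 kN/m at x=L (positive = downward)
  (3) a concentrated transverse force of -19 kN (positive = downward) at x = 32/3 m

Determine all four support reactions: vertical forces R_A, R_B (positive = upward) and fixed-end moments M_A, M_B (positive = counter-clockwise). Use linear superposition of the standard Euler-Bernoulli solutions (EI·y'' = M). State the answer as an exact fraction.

Load 1 — uniform load w=-6 kN/m over full span:
  R_A = wL/2 = (-6)·16/2 = -48 kN
  M_A = wL²/12 = (-6)·16²/12 = -128 kN·m
  R_B = wL/2 = (-6)·16/2 = -48 kN
  M_B = -wL²/12 = -(-6)·16²/12 = 128 kN·m
Load 2 — triangular load w₀=6 kN/m (0→w₀ over full span):
  R_A = 3w₀L/20 = 3·6·16/20 = 72/5 kN
  M_A = w₀L²/30 = 6·16²/30 = 256/5 kN·m
  R_B = 7w₀L/20 = 7·6·16/20 = 168/5 kN
  M_B = -w₀L²/20 = -6·16²/20 = -384/5 kN·m
Load 3 — point force P=-19 kN at a=32/3 m (b=L-a=16/3):
  R_A = Pb²(3a+b)/L³ = (-19)·(16/3)²·(3·(32/3)+(16/3))/16³ = -133/27 kN
  M_A = Pab²/L² = (-19)·(32/3)·(16/3)²/16² = -608/27 kN·m
  R_B = Pa²(a+3b)/L³ = (-19)·(32/3)²·((32/3)+3·(16/3))/16³ = -380/27 kN
  M_B = -Pa²b/L² = -(-19)·(32/3)²·(16/3)/16² = 1216/27 kN·m
Superposition: R_A = -5201/135 kN, M_A = -13408/135 kN·m, R_B = -3844/135 kN, M_B = 12992/135 kN·m

R_A = -5201/135 kN, M_A = -13408/135 kN·m, R_B = -3844/135 kN, M_B = 12992/135 kN·m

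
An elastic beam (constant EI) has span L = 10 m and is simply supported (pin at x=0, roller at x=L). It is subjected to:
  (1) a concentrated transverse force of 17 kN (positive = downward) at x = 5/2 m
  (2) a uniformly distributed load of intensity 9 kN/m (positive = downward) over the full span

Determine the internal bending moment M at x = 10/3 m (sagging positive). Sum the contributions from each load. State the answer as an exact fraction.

M(10/3) = 385/3 kN·m

Load 1 — point force P=17 kN at a=5/2 m (b=L-a=15/2):
  M_1 = Pa(L-x)/L  [x>a] = 17·(5/2)·(10-(10/3))/10 = 85/3 kN·m
Load 2 — uniform load w=9 kN/m over full span:
  M_2 = wx(L-x)/2 = 9·(10/3)·(10-(10/3))/2 = 100 kN·m
Superposition: M = Σ M_i = 385/3 kN·m ≈ 128.333333 kN·m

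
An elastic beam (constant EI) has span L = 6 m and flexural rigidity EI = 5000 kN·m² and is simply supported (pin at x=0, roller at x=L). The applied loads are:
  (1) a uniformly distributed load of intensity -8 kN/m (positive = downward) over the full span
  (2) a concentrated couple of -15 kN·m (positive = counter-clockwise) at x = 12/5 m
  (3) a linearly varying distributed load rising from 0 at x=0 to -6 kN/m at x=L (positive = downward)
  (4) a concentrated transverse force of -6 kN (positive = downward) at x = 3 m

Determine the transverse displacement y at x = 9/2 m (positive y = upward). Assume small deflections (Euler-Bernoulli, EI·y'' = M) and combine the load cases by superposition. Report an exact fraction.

y(9/2) = 181899/6400000 m

Load 1 — uniform load w=-8 kN/m over full span:
  y_1 = -wx(L³-2Lx²+x³)/(24EI) = -(-8)·(9/2)·(6³-2·6·(9/2)²+(9/2)³)/(24·5000) = 1539/80000 m
Load 2 — applied couple M₀=-15 kN·m at a=12/5 m (b=L-a=18/5):
  y_2 = (M₀x³/(6L)-M₀(x-a)²/2+C₁x)/EI  [x>a] with C₁=M₀(3b²-L²)/(6L)=-6/5 = ((-15)·(9/2)³/(6·6)-(-15)·((9/2)-(12/5))²/2+(-6/5)·(9/2))/5000 = -1647/800000 m
Load 3 — triangular load w₀=-6 kN/m (0→w₀ over full span):
  y_3 = -w₀x(7L⁴-10L²x²+3x⁴)/(360LEI) = -(-6)·(9/2)·(7·6⁴-10·6²·(9/2)²+3·(9/2)⁴)/(360·6·5000) = 9639/1280000 m
Load 4 — point force P=-6 kN at a=3 m (b=L-a=3):
  y_4 = -Pa(L-x)(2Lx-a²-x²)/(6LEI)  [x>a] = -(-6)·3·(6-(9/2))·(2·6·(9/2)-3²-(9/2)²)/(6·6·5000) = 297/80000 m
Superposition: y = Σ y_i = 181899/6400000 m ≈ 0.028422 m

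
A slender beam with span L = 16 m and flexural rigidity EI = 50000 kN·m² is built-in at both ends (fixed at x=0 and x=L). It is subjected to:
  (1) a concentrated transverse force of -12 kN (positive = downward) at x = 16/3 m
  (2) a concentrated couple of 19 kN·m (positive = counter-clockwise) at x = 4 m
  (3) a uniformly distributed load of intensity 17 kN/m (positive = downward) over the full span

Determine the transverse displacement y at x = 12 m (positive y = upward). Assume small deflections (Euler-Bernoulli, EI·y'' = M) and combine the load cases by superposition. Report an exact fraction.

y(12) = -163961/5400000 m

Load 1 — point force P=-12 kN at a=16/3 m (b=L-a=32/3):
  y_1 = -Pa²(L-x)²(3bL-(3b+a)(L-x))/(6L³EI)  [x>a] = -(-12)·(16/3)²·(16-12)²·(3·(32/3)·16-(3·(32/3)+(16/3))·(16-12))/(6·16³·50000) = 136/84375 m
Load 2 — applied couple M₀=19 kN·m at a=4 m (b=L-a=12):
  y_2 = (R_Ax³/6 - M_Ax²/2 - M₀(x-a)²/2)/EI  [x>a] with R_A=171/128, M_A=-57/16 = ((171/128)·12³/6 - (-57/16)·12²/2 - 19·(12-4)²/2)/50000 = 133/200000 m
Load 3 — uniform load w=17 kN/m over full span:
  y_3 = -wx²(L-x)²/(24EI) = -17·12²·(16-12)²/(24·50000) = -102/3125 m
Superposition: y = Σ y_i = -163961/5400000 m ≈ -0.030363 m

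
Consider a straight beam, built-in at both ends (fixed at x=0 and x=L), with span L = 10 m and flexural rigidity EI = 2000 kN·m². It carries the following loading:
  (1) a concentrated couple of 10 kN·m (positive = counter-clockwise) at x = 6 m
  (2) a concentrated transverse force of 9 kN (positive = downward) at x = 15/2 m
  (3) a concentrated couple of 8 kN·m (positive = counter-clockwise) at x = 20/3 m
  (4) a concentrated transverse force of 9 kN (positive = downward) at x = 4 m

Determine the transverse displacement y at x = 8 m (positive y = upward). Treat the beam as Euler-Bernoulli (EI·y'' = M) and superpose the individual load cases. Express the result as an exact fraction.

Load 1 — applied couple M₀=10 kN·m at a=6 m (b=L-a=4):
  y_1 = (R_Ax³/6 - M_Ax²/2 - M₀(x-a)²/2)/EI  [x>a] with R_A=36/25, M_A=16/5 = ((36/25)·8³/6 - (16/5)·8²/2 - 10·(8-6)²/2)/2000 = 3/12500 m
Load 2 — point force P=9 kN at a=15/2 m (b=L-a=5/2):
  y_2 = -Pa²(L-x)²(3bL-(3b+a)(L-x))/(6L³EI)  [x>a] = -9·(15/2)²·(10-8)²·(3·(5/2)·10-(3·(5/2)+(15/2))·(10-8))/(6·10³·2000) = -243/32000 m
Load 3 — applied couple M₀=8 kN·m at a=20/3 m (b=L-a=10/3):
  y_3 = (R_Ax³/6 - M_Ax²/2 - M₀(x-a)²/2)/EI  [x>a] with R_A=16/15, M_A=8/3 = ((16/15)·8³/6 - (8/3)·8²/2 - 8·(8-(20/3))²/2)/2000 = -4/5625 m
Load 4 — point force P=9 kN at a=4 m (b=L-a=6):
  y_4 = -Pa²(L-x)²(3bL-(3b+a)(L-x))/(6L³EI)  [x>a] = -9·4²·(10-8)²·(3·6·10-(3·6+4)·(10-8))/(6·10³·2000) = -102/15625 m
Superposition: y = Σ y_i = -525343/36000000 m ≈ -0.014593 m

y(8) = -525343/36000000 m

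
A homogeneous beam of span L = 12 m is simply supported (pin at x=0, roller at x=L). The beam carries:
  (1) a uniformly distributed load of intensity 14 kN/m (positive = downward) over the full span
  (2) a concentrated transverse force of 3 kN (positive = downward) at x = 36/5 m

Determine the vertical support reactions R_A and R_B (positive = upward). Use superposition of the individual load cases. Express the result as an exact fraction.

R_A = 426/5 kN, R_B = 429/5 kN

Load 1 — uniform load w=14 kN/m over full span:
  R_A = wL/2 = 14·12/2 = 84 kN
  R_B = wL/2 = 14·12/2 = 84 kN
Load 2 — point force P=3 kN at a=36/5 m (b=L-a=24/5):
  R_A = Pb/L = 3·(24/5)/12 = 6/5 kN
  R_B = Pa/L = 3·(36/5)/12 = 9/5 kN
Superposition: R_A = 426/5 kN, R_B = 429/5 kN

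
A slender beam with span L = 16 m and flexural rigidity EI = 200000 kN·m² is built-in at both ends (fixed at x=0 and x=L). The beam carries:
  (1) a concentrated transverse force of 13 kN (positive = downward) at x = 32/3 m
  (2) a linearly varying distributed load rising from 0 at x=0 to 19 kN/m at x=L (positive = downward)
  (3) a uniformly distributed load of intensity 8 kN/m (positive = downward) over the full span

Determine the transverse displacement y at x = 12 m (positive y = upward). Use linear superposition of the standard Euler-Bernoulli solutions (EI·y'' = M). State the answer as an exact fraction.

y(12) = -96947/10125000 m

Load 1 — point force P=13 kN at a=32/3 m (b=L-a=16/3):
  y_1 = -Pa²(L-x)²(3bL-(3b+a)(L-x))/(6L³EI)  [x>a] = -13·(32/3)²·(16-12)²·(3·(16/3)·16-(3·(16/3)+(32/3))·(16-12))/(6·16³·200000) = -182/253125 m
Load 2 — triangular load w₀=19 kN/m (0→w₀ over full span):
  y_2 = -w₀x²(L-x)²(x+2L)/(120LEI) = -19·12²·(16-12)²·(12+2·16)/(120·16·200000) = -627/125000 m
Load 3 — uniform load w=8 kN/m over full span:
  y_3 = -wx²(L-x)²/(24EI) = -8·12²·(16-12)²/(24·200000) = -12/3125 m
Superposition: y = Σ y_i = -96947/10125000 m ≈ -0.009575 m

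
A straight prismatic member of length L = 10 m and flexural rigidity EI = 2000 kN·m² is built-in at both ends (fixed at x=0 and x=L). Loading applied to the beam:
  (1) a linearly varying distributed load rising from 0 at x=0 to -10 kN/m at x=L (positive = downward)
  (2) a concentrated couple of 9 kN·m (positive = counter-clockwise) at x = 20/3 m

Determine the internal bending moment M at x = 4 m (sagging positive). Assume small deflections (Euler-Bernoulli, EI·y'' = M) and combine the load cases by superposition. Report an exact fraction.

Load 1 — triangular load w₀=-10 kN/m (0→w₀ over full span):
  M_1 = 3w₀Lx/20 - w₀L²/30 - w₀x³/(6L) = 3·(-10)·10·4/20 - (-10)·10²/30 - (-10)·4³/(6·10) = -16 kN·m
Load 2 — applied couple M₀=9 kN·m at a=20/3 m (b=L-a=10/3):
  M_2 = R_Ax - M_A  [x≤a] with R_A=6/5, M_A=3 = (6/5)·4 - 3 = 9/5 kN·m
Superposition: M = Σ M_i = -71/5 kN·m ≈ -14.200000 kN·m

M(4) = -71/5 kN·m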